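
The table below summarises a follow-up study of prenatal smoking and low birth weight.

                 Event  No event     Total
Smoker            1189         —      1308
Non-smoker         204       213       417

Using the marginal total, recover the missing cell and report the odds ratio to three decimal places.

The missing cell is in the exposed row: 1308 − 1189 = 119.
So a = 1189, b = 119, c = 204, d = 213.
OR = (a·d)/(b·c) = (1189 × 213) / (119 × 204) = 253257 / 24276 = 10.43240

10.432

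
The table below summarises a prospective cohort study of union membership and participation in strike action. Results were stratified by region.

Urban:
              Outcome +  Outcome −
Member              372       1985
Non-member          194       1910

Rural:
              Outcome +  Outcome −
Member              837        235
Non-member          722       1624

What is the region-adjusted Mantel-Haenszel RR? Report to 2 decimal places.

RR_MH = Σ(aᵢ·n₀ᵢ/nᵢ) / Σ(cᵢ·n₁ᵢ/nᵢ), with n₁ᵢ = aᵢ+bᵢ (exposed), n₀ᵢ = cᵢ+dᵢ (unexposed), nᵢ = n₁ᵢ+n₀ᵢ.
Stratum 1 (Urban): n₁ = 2357, n₀ = 2104, n = 4461; a·n₀/n = 372·2104/4461 = 175.4512; c·n₁/n = 194·2357/4461 = 102.5012
Stratum 2 (Rural): n₁ = 1072, n₀ = 2346, n = 3418; a·n₀/n = 837·2346/3418 = 574.4886; c·n₁/n = 722·1072/3418 = 226.4435
RR_MH = (175.4512 + 574.4886) / (102.5012 + 226.4435) = 749.9398 / 328.9448 = 2.27984

2.28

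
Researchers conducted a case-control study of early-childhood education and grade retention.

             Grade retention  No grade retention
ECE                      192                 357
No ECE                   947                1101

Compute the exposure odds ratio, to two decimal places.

0.63

Cells: a = 192, b = 357, c = 947, d = 1101.
OR = (a·d)/(b·c) = (192 × 1101) / (357 × 947) = 211392 / 338079 = 0.62527
Exposure is associated with lower odds of grade retention (OR = 0.63 < 1).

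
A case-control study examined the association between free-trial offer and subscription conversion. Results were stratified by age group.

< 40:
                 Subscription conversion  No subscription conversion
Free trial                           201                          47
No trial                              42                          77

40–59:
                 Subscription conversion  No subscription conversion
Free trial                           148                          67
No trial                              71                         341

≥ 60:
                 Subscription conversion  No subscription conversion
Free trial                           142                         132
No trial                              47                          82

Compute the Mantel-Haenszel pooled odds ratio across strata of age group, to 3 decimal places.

5.344

OR_MH = Σ(aᵢdᵢ/nᵢ) / Σ(bᵢcᵢ/nᵢ), where nᵢ is the stratum total.
Stratum 1 (< 40): n = 367; a·d/n = 201·77/367 = 42.1717; b·c/n = 47·42/367 = 5.3787
Stratum 2 (40–59): n = 627; a·d/n = 148·341/627 = 80.4912; b·c/n = 67·71/627 = 7.5869
Stratum 3 (≥ 60): n = 403; a·d/n = 142·82/403 = 28.8933; b·c/n = 132·47/403 = 15.3945
OR_MH = (42.1717 + 80.4912 + 28.8933) / (5.3787 + 7.5869 + 15.3945) = 151.5562 / 28.3602 = 5.34397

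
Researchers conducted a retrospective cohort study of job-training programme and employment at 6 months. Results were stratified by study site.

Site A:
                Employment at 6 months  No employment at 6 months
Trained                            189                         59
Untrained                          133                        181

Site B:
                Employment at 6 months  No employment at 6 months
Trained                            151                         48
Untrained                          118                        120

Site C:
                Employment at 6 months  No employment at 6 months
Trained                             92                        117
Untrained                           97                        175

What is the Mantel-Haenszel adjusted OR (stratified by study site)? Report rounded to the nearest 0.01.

OR_MH = Σ(aᵢdᵢ/nᵢ) / Σ(bᵢcᵢ/nᵢ), where nᵢ is the stratum total.
Stratum 1 (Site A): n = 562; a·d/n = 189·181/562 = 60.8701; b·c/n = 59·133/562 = 13.9626
Stratum 2 (Site B): n = 437; a·d/n = 151·120/437 = 41.4645; b·c/n = 48·118/437 = 12.9611
Stratum 3 (Site C): n = 481; a·d/n = 92·175/481 = 33.4719; b·c/n = 117·97/481 = 23.5946
OR_MH = (60.8701 + 41.4645 + 33.4719) / (13.9626 + 12.9611 + 23.5946) = 135.8066 / 50.5183 = 2.68826

2.69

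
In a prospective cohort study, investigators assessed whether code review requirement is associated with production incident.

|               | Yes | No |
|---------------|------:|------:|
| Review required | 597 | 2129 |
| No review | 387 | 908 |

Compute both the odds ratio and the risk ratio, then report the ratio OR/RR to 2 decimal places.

0.90

Cells: a = 597, b = 2129, c = 387, d = 908.
OR = (597·908)/(2129·387) = 542076/823923 = 0.65792
Risk in exposed = 597/2726 = 0.21900; risk in unexposed = 387/1295 = 0.29884; RR = 0.73284
OR/RR = 0.65792 / 0.73284 = 0.89777
The outcome is not rare, so the OR lies further from 1 than the RR.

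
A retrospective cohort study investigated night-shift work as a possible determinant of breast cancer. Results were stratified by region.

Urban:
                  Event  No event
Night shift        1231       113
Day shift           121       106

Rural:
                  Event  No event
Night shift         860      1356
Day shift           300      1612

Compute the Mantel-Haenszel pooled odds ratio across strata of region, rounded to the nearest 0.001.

OR_MH = Σ(aᵢdᵢ/nᵢ) / Σ(bᵢcᵢ/nᵢ), where nᵢ is the stratum total.
Stratum 1 (Urban): n = 1571; a·d/n = 1231·106/1571 = 83.0592; b·c/n = 113·121/1571 = 8.7034
Stratum 2 (Rural): n = 4128; a·d/n = 860·1612/4128 = 335.8333; b·c/n = 1356·300/4128 = 98.5465
OR_MH = (83.0592 + 335.8333) / (8.7034 + 98.5465) = 418.8925 / 107.2499 = 3.90576

3.906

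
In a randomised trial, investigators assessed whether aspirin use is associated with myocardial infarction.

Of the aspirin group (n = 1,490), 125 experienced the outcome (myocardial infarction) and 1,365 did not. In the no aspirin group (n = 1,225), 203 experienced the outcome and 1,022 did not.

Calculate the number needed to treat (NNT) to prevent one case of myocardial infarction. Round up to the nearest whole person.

13

Risk in treated group = 125/1490 = 0.08389; risk in control = 203/1225 = 0.16571.
Absolute risk reduction = 0.16571 − 0.08389 = 0.08182
NNT = 1 / ARR = 1 / 0.08182 = 12.222 → round up → 13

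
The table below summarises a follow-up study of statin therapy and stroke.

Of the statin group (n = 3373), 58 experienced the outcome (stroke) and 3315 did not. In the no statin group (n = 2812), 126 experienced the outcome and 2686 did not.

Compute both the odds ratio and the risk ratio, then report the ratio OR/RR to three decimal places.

From the description: a = 58, b = 3315, c = 126, d = 2686.
OR = (58·2686)/(3315·126) = 155788/417690 = 0.37298
Risk in exposed = 58/3373 = 0.01720; risk in unexposed = 126/2812 = 0.04481; RR = 0.38376
OR/RR = 0.37298 / 0.38376 = 0.97190
The outcome is rare in both groups, so OR ≈ RR (ratio near 1).

0.972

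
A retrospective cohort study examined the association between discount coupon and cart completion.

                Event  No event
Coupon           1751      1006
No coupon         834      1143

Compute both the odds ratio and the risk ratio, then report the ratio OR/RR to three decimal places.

Cells: a = 1751, b = 1006, c = 834, d = 1143.
OR = (1751·1143)/(1006·834) = 2001393/839004 = 2.38544
Risk in exposed = 1751/2757 = 0.63511; risk in unexposed = 834/1977 = 0.42185; RR = 1.50553
OR/RR = 2.38544 / 1.50553 = 1.58445
The outcome is not rare, so the OR lies further from 1 than the RR.

1.584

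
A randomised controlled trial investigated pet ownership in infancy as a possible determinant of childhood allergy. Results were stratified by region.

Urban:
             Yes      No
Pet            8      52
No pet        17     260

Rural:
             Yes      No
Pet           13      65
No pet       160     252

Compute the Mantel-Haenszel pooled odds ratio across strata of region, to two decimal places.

0.54

OR_MH = Σ(aᵢdᵢ/nᵢ) / Σ(bᵢcᵢ/nᵢ), where nᵢ is the stratum total.
Stratum 1 (Urban): n = 337; a·d/n = 8·260/337 = 6.1721; b·c/n = 52·17/337 = 2.6231
Stratum 2 (Rural): n = 490; a·d/n = 13·252/490 = 6.6857; b·c/n = 65·160/490 = 21.2245
OR_MH = (6.1721 + 6.6857) / (2.6231 + 21.2245) = 12.8578 / 23.8476 = 0.53917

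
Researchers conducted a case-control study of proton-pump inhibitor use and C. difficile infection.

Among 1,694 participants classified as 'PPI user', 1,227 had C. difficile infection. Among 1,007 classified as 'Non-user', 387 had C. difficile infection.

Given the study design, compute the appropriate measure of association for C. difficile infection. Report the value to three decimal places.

4.209

From the description: a = 1227, b = 467, c = 387, d = 620.
This is a case-control study: participants were sampled on outcome status, so risks in the source population cannot be estimated directly — relative risk is not valid here. The odds ratio is the appropriate measure.
OR = (a·d)/(b·c) = (1227 × 620) / (467 × 387) = 760740 / 180729 = 4.20929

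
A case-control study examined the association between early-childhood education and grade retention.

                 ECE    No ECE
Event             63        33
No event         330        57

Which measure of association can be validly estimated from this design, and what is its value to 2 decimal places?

0.33

Reading the table with exposure as columns: a = 63 (ECE, case), b = 330 (ECE, non-case), c = 33 (No ECE, case), d = 57.
This is a case-control study: participants were sampled on outcome status, so risks in the source population cannot be estimated directly — relative risk is not valid here. The odds ratio is the appropriate measure.
OR = (a·d)/(b·c) = (63 × 57) / (330 × 33) = 3591 / 10890 = 0.32975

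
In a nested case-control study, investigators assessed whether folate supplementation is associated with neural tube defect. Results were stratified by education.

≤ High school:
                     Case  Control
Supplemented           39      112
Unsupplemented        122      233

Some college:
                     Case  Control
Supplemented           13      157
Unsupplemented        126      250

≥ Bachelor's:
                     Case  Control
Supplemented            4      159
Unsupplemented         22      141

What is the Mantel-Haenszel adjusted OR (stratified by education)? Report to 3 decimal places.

0.347

OR_MH = Σ(aᵢdᵢ/nᵢ) / Σ(bᵢcᵢ/nᵢ), where nᵢ is the stratum total.
Stratum 1 (≤ High school): n = 506; a·d/n = 39·233/506 = 17.9585; b·c/n = 112·122/506 = 27.0040
Stratum 2 (Some college): n = 546; a·d/n = 13·250/546 = 5.9524; b·c/n = 157·126/546 = 36.2308
Stratum 3 (≥ Bachelor's): n = 326; a·d/n = 4·141/326 = 1.7301; b·c/n = 159·22/326 = 10.7301
OR_MH = (17.9585 + 5.9524 + 1.7301) / (27.0040 + 36.2308 + 10.7301) = 25.6409 / 73.9648 = 0.34666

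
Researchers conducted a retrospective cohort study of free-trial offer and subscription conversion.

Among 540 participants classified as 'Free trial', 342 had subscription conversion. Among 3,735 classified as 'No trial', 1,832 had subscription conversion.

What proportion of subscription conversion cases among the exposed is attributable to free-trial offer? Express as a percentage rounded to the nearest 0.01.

From the description: a = 342, b = 198, c = 1832, d = 1903.
Risk in exposed = 342/540 = 0.63333; risk in unexposed = 1832/3735 = 0.49050.
RR = 0.63333/0.49050 = 1.29121
AR% = (RR − 1)/RR × 100 = (1.29121 − 1)/1.29121 × 100 = 22.5534%

22.55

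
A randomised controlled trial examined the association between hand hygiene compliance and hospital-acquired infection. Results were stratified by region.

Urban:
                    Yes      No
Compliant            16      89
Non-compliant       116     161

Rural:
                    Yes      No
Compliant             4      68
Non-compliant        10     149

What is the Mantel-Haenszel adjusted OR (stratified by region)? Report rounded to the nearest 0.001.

0.311

OR_MH = Σ(aᵢdᵢ/nᵢ) / Σ(bᵢcᵢ/nᵢ), where nᵢ is the stratum total.
Stratum 1 (Urban): n = 382; a·d/n = 16·161/382 = 6.7435; b·c/n = 89·116/382 = 27.0262
Stratum 2 (Rural): n = 231; a·d/n = 4·149/231 = 2.5801; b·c/n = 68·10/231 = 2.9437
OR_MH = (6.7435 + 2.5801) / (27.0262 + 2.9437) = 9.3235 / 29.9699 = 0.31110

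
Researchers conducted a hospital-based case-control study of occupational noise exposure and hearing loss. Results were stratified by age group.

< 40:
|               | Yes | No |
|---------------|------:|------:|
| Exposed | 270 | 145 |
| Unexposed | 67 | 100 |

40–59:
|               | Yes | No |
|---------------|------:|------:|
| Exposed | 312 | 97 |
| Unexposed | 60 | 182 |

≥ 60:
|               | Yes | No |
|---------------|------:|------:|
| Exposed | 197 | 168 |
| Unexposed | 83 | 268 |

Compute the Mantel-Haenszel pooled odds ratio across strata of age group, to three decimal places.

OR_MH = Σ(aᵢdᵢ/nᵢ) / Σ(bᵢcᵢ/nᵢ), where nᵢ is the stratum total.
Stratum 1 (< 40): n = 582; a·d/n = 270·100/582 = 46.3918; b·c/n = 145·67/582 = 16.6924
Stratum 2 (40–59): n = 651; a·d/n = 312·182/651 = 87.2258; b·c/n = 97·60/651 = 8.9401
Stratum 3 (≥ 60): n = 716; a·d/n = 197·268/716 = 73.7374; b·c/n = 168·83/716 = 19.4749
OR_MH = (46.3918 + 87.2258 + 73.7374) / (16.6924 + 8.9401 + 19.4749) = 207.3550 / 45.1074 = 4.59692

4.597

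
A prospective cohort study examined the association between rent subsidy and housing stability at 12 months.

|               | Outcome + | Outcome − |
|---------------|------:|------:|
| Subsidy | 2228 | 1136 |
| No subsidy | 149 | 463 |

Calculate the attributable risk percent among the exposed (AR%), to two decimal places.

Cells: a = 2228, b = 1136, c = 149, d = 463.
Risk in exposed = 2228/3364 = 0.66231; risk in unexposed = 149/612 = 0.24346.
RR = 0.66231/0.24346 = 2.72035
AR% = (RR − 1)/RR × 100 = (2.72035 − 1)/2.72035 × 100 = 63.2400%

63.24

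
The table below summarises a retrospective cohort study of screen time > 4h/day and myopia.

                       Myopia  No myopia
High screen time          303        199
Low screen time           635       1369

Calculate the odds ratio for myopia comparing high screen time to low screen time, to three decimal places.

Cells: a = 303, b = 199, c = 635, d = 1369.
OR = (a·d)/(b·c) = (303 × 1369) / (199 × 635) = 414807 / 126365 = 3.28261
The odds of myopia are about 3.28 times as high in the high screen time group.

3.283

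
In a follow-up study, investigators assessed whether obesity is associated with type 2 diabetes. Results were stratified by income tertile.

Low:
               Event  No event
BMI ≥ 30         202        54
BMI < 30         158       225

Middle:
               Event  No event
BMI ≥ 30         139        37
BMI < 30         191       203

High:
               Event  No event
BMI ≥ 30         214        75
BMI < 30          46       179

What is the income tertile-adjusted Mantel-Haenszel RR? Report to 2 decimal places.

2.10

RR_MH = Σ(aᵢ·n₀ᵢ/nᵢ) / Σ(cᵢ·n₁ᵢ/nᵢ), with n₁ᵢ = aᵢ+bᵢ (exposed), n₀ᵢ = cᵢ+dᵢ (unexposed), nᵢ = n₁ᵢ+n₀ᵢ.
Stratum 1 (Low): n₁ = 256, n₀ = 383, n = 639; a·n₀/n = 202·383/639 = 121.0736; c·n₁/n = 158·256/639 = 63.2989
Stratum 2 (Middle): n₁ = 176, n₀ = 394, n = 570; a·n₀/n = 139·394/570 = 96.0807; c·n₁/n = 191·176/570 = 58.9754
Stratum 3 (High): n₁ = 289, n₀ = 225, n = 514; a·n₀/n = 214·225/514 = 93.6770; c·n₁/n = 46·289/514 = 25.8638
RR_MH = (121.0736 + 96.0807 + 93.6770) / (63.2989 + 58.9754 + 25.8638) = 310.8313 / 148.1382 = 2.09825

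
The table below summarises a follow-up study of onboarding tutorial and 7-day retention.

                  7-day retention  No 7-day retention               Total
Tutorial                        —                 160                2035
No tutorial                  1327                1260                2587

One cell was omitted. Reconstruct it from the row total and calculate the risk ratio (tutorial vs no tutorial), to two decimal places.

The missing cell is in the exposed row: 2035 − 160 = 1875.
So a = 1875, b = 160, c = 1327, d = 1260.
RR = [a/(a+b)] / [c/(c+d)] = (1875/2035) / (1327/2587) = 0.92138/0.51295 = 1.79623

1.80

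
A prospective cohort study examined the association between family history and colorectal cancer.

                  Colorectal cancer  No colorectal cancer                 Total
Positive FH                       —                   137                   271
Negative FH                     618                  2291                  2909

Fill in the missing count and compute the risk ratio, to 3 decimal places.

The missing cell is in the exposed row: 271 − 137 = 134.
So a = 134, b = 137, c = 618, d = 2291.
RR = [a/(a+b)] / [c/(c+d)] = (134/271) / (618/2909) = 0.49446/0.21244 = 2.32751

2.328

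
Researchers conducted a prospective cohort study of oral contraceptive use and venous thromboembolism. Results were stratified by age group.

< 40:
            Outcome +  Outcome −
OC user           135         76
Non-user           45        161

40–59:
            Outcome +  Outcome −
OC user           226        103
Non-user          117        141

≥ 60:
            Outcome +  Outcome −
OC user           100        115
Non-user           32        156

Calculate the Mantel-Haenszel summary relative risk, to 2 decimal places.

RR_MH = Σ(aᵢ·n₀ᵢ/nᵢ) / Σ(cᵢ·n₁ᵢ/nᵢ), with n₁ᵢ = aᵢ+bᵢ (exposed), n₀ᵢ = cᵢ+dᵢ (unexposed), nᵢ = n₁ᵢ+n₀ᵢ.
Stratum 1 (< 40): n₁ = 211, n₀ = 206, n = 417; a·n₀/n = 135·206/417 = 66.6906; c·n₁/n = 45·211/417 = 22.7698
Stratum 2 (40–59): n₁ = 329, n₀ = 258, n = 587; a·n₀/n = 226·258/587 = 99.3322; c·n₁/n = 117·329/587 = 65.5758
Stratum 3 (≥ 60): n₁ = 215, n₀ = 188, n = 403; a·n₀/n = 100·188/403 = 46.6501; c·n₁/n = 32·215/403 = 17.0720
RR_MH = (66.6906 + 99.3322 + 46.6501) / (22.7698 + 65.5758 + 17.0720) = 212.6730 / 105.4176 = 2.01743

2.02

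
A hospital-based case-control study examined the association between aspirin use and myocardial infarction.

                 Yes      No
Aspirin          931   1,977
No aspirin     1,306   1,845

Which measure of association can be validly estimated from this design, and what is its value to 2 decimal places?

Cells: a = 931, b = 1977, c = 1306, d = 1845.
This is a hospital-based case-control study: participants were sampled on outcome status, so risks in the source population cannot be estimated directly — relative risk is not valid here. The odds ratio is the appropriate measure.
OR = (a·d)/(b·c) = (931 × 1845) / (1977 × 1306) = 1717695 / 2581962 = 0.66527

0.67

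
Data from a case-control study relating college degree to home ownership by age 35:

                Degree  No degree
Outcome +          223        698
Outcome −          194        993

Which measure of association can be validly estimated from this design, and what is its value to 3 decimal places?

1.635

Reading the table with exposure as columns: a = 223 (Degree, case), b = 194 (Degree, non-case), c = 698 (No degree, case), d = 993.
This is a case-control study: participants were sampled on outcome status, so risks in the source population cannot be estimated directly — relative risk is not valid here. The odds ratio is the appropriate measure.
OR = (a·d)/(b·c) = (223 × 993) / (194 × 698) = 221439 / 135412 = 1.63530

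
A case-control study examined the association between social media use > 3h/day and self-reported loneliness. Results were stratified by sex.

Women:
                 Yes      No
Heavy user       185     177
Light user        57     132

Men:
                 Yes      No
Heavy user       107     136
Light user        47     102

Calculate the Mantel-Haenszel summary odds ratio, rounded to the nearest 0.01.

OR_MH = Σ(aᵢdᵢ/nᵢ) / Σ(bᵢcᵢ/nᵢ), where nᵢ is the stratum total.
Stratum 1 (Women): n = 551; a·d/n = 185·132/551 = 44.3194; b·c/n = 177·57/551 = 18.3103
Stratum 2 (Men): n = 392; a·d/n = 107·102/392 = 27.8418; b·c/n = 136·47/392 = 16.3061
OR_MH = (44.3194 + 27.8418) / (18.3103 + 16.3061) = 72.1613 / 34.6165 = 2.08459

2.08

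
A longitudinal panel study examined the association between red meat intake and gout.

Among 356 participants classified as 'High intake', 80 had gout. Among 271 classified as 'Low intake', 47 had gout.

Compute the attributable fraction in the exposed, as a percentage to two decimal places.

22.82

From the description: a = 80, b = 276, c = 47, d = 224.
Risk in exposed = 80/356 = 0.22472; risk in unexposed = 47/271 = 0.17343.
RR = 0.22472/0.17343 = 1.29572
AR% = (RR − 1)/RR × 100 = (1.29572 − 1)/1.29572 × 100 = 22.8229%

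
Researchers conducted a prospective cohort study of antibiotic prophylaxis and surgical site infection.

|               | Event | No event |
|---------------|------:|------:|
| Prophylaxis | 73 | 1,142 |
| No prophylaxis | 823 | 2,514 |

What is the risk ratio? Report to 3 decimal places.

0.244

Cells: a = 73, b = 1142, c = 823, d = 2514.
Risk in exposed = 73/1215 = 0.06008; risk in unexposed = 823/3337 = 0.24663.
RR = 0.06008 / 0.24663 = 0.24361
The risk is 76% lower among the exposed than among the unexposed.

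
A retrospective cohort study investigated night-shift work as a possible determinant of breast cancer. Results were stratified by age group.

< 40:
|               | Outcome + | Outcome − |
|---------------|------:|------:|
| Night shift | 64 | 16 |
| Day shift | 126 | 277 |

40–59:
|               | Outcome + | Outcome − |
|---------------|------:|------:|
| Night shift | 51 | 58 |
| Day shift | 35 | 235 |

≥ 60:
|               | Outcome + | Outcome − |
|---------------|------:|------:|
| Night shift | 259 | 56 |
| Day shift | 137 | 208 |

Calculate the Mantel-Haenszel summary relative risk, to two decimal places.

RR_MH = Σ(aᵢ·n₀ᵢ/nᵢ) / Σ(cᵢ·n₁ᵢ/nᵢ), with n₁ᵢ = aᵢ+bᵢ (exposed), n₀ᵢ = cᵢ+dᵢ (unexposed), nᵢ = n₁ᵢ+n₀ᵢ.
Stratum 1 (< 40): n₁ = 80, n₀ = 403, n = 483; a·n₀/n = 64·403/483 = 53.3996; c·n₁/n = 126·80/483 = 20.8696
Stratum 2 (40–59): n₁ = 109, n₀ = 270, n = 379; a·n₀/n = 51·270/379 = 36.3325; c·n₁/n = 35·109/379 = 10.0660
Stratum 3 (≥ 60): n₁ = 315, n₀ = 345, n = 660; a·n₀/n = 259·345/660 = 135.3864; c·n₁/n = 137·315/660 = 65.3864
RR_MH = (53.3996 + 36.3325 + 135.3864) / (20.8696 + 10.0660 + 65.3864) = 225.1184 / 96.3219 = 2.33715

2.34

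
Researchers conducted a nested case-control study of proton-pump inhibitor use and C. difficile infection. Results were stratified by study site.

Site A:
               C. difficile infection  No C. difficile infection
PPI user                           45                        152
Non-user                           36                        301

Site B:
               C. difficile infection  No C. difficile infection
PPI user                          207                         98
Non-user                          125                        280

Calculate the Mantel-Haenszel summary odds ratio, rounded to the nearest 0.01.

OR_MH = Σ(aᵢdᵢ/nᵢ) / Σ(bᵢcᵢ/nᵢ), where nᵢ is the stratum total.
Stratum 1 (Site A): n = 534; a·d/n = 45·301/534 = 25.3652; b·c/n = 152·36/534 = 10.2472
Stratum 2 (Site B): n = 710; a·d/n = 207·280/710 = 81.6338; b·c/n = 98·125/710 = 17.2535
OR_MH = (25.3652 + 81.6338) / (10.2472 + 17.2535) = 106.9990 / 27.5007 = 3.89077

3.89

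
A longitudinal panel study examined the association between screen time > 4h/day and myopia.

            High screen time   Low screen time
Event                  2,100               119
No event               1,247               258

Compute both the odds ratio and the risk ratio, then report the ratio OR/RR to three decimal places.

1.837

Reading the table with exposure as columns: a = 2100 (High screen time, case), b = 1247 (High screen time, non-case), c = 119 (Low screen time, case), d = 258.
OR = (2100·258)/(1247·119) = 541800/148393 = 3.65112
Risk in exposed = 2100/3347 = 0.62743; risk in unexposed = 119/377 = 0.31565; RR = 1.98773
OR/RR = 3.65112 / 1.98773 = 1.83682
The outcome is not rare, so the OR lies further from 1 than the RR.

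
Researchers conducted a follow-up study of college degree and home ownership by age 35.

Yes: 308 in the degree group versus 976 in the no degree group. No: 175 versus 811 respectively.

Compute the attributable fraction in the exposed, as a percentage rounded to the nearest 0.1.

From the description: a = 308, b = 175, c = 976, d = 811.
Risk in exposed = 308/483 = 0.63768; risk in unexposed = 976/1787 = 0.54617.
RR = 0.63768/0.54617 = 1.16756
AR% = (RR − 1)/RR × 100 = (1.16756 − 1)/1.16756 × 100 = 14.3511%

14.4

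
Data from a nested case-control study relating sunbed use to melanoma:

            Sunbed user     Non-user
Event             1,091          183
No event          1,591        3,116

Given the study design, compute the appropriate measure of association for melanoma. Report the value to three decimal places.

Reading the table with exposure as columns: a = 1091 (Sunbed user, case), b = 1591 (Sunbed user, non-case), c = 183 (Non-user, case), d = 3116.
This is a nested case-control study: participants were sampled on outcome status, so risks in the source population cannot be estimated directly — relative risk is not valid here. The odds ratio is the appropriate measure.
OR = (a·d)/(b·c) = (1091 × 3116) / (1591 × 183) = 3399556 / 291153 = 11.67618

11.676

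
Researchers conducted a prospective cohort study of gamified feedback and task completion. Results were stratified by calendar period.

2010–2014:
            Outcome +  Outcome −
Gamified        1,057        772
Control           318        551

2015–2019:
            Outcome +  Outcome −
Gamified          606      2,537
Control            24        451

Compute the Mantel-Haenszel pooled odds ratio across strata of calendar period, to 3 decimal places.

OR_MH = Σ(aᵢdᵢ/nᵢ) / Σ(bᵢcᵢ/nᵢ), where nᵢ is the stratum total.
Stratum 1 (2010–2014): n = 2698; a·d/n = 1057·551/2698 = 215.8662; b·c/n = 772·318/2698 = 90.9918
Stratum 2 (2015–2019): n = 3618; a·d/n = 606·451/3618 = 75.5406; b·c/n = 2537·24/3618 = 16.8292
OR_MH = (215.8662 + 75.5406) / (90.9918 + 16.8292) = 291.4068 / 107.8210 = 2.70269

2.703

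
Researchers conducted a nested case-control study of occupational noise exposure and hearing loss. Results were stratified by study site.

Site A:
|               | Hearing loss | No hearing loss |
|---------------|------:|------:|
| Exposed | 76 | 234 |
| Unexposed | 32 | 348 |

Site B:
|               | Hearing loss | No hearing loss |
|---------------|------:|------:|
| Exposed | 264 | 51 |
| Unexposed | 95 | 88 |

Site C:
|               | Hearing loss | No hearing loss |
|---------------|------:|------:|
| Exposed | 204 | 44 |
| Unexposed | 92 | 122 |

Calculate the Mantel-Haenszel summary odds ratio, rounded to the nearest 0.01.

4.73

OR_MH = Σ(aᵢdᵢ/nᵢ) / Σ(bᵢcᵢ/nᵢ), where nᵢ is the stratum total.
Stratum 1 (Site A): n = 690; a·d/n = 76·348/690 = 38.3304; b·c/n = 234·32/690 = 10.8522
Stratum 2 (Site B): n = 498; a·d/n = 264·88/498 = 46.6506; b·c/n = 51·95/498 = 9.7289
Stratum 3 (Site C): n = 462; a·d/n = 204·122/462 = 53.8701; b·c/n = 44·92/462 = 8.7619
OR_MH = (38.3304 + 46.6506 + 53.8701) / (10.8522 + 9.7289 + 8.7619) = 138.8512 / 29.3430 = 4.73200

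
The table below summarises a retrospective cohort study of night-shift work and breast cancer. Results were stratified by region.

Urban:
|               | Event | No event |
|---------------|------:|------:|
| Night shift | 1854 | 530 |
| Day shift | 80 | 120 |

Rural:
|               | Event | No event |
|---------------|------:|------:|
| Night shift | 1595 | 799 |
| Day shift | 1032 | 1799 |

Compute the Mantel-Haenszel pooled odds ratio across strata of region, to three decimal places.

OR_MH = Σ(aᵢdᵢ/nᵢ) / Σ(bᵢcᵢ/nᵢ), where nᵢ is the stratum total.
Stratum 1 (Urban): n = 2584; a·d/n = 1854·120/2584 = 86.0991; b·c/n = 530·80/2584 = 16.4087
Stratum 2 (Rural): n = 5225; a·d/n = 1595·1799/5225 = 549.1684; b·c/n = 799·1032/5225 = 157.8121
OR_MH = (86.0991 + 549.1684) / (16.4087 + 157.8121) = 635.2675 / 174.2207 = 3.64634

3.646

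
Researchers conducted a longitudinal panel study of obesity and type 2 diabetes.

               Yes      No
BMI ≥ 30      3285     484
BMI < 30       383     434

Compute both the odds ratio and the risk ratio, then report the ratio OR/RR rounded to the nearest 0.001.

Cells: a = 3285, b = 484, c = 383, d = 434.
OR = (3285·434)/(484·383) = 1425690/185372 = 7.69097
Risk in exposed = 3285/3769 = 0.87158; risk in unexposed = 383/817 = 0.46879; RR = 1.85923
OR/RR = 7.69097 / 1.85923 = 4.13665
The outcome is not rare, so the OR lies further from 1 than the RR.

4.137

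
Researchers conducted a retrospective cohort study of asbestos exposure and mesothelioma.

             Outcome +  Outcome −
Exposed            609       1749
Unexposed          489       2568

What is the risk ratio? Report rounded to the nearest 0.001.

1.615

Cells: a = 609, b = 1749, c = 489, d = 2568.
Risk in exposed = 609/2358 = 0.25827; risk in unexposed = 489/3057 = 0.15996.
RR = 0.25827 / 0.15996 = 1.61458
The risk among the exposed is 1.61 times that among the unexposed.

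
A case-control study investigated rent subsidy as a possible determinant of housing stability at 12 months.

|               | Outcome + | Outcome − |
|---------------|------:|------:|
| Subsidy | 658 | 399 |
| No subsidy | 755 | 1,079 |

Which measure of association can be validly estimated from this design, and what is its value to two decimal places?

2.36

Cells: a = 658, b = 399, c = 755, d = 1079.
This is a case-control study: participants were sampled on outcome status, so risks in the source population cannot be estimated directly — relative risk is not valid here. The odds ratio is the appropriate measure.
OR = (a·d)/(b·c) = (658 × 1079) / (399 × 755) = 709982 / 301245 = 2.35683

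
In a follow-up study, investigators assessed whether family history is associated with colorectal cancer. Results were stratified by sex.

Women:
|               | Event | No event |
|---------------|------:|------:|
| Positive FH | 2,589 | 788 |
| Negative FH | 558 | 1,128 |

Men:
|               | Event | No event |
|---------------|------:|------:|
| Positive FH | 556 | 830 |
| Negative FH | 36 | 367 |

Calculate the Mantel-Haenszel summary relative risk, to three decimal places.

2.468

RR_MH = Σ(aᵢ·n₀ᵢ/nᵢ) / Σ(cᵢ·n₁ᵢ/nᵢ), with n₁ᵢ = aᵢ+bᵢ (exposed), n₀ᵢ = cᵢ+dᵢ (unexposed), nᵢ = n₁ᵢ+n₀ᵢ.
Stratum 1 (Women): n₁ = 3377, n₀ = 1686, n = 5063; a·n₀/n = 2589·1686/5063 = 862.1477; c·n₁/n = 558·3377/5063 = 372.1837
Stratum 2 (Men): n₁ = 1386, n₀ = 403, n = 1789; a·n₀/n = 556·403/1789 = 125.2476; c·n₁/n = 36·1386/1789 = 27.8904
RR_MH = (862.1477 + 125.2476) / (372.1837 + 27.8904) = 987.3954 / 400.0741 = 2.46803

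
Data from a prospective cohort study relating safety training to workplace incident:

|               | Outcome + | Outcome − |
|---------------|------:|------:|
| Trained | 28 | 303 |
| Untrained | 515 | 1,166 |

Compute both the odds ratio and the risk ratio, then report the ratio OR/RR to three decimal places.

Cells: a = 28, b = 303, c = 515, d = 1166.
OR = (28·1166)/(303·515) = 32648/156045 = 0.20922
Risk in exposed = 28/331 = 0.08459; risk in unexposed = 515/1681 = 0.30637; RR = 0.27612
OR/RR = 0.20922 / 0.27612 = 0.75773
The outcome is not rare, so the OR lies further from 1 than the RR.

0.758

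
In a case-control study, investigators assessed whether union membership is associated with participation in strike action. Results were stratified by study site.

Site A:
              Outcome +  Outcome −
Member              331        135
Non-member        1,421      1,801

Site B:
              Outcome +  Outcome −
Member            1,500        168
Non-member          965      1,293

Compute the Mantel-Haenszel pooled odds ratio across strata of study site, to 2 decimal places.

7.03

OR_MH = Σ(aᵢdᵢ/nᵢ) / Σ(bᵢcᵢ/nᵢ), where nᵢ is the stratum total.
Stratum 1 (Site A): n = 3688; a·d/n = 331·1801/3688 = 161.6407; b·c/n = 135·1421/3688 = 52.0160
Stratum 2 (Site B): n = 3926; a·d/n = 1500·1293/3926 = 494.0143; b·c/n = 168·965/3926 = 41.2939
OR_MH = (161.6407 + 494.0143) / (52.0160 + 41.2939) = 655.6550 / 93.3099 = 7.02664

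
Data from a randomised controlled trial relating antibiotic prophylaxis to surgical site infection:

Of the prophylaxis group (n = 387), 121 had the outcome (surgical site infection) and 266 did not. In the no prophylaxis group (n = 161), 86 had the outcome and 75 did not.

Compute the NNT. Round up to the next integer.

Risk in treated group = 121/387 = 0.31266; risk in control = 86/161 = 0.53416.
Absolute risk reduction = 0.53416 − 0.31266 = 0.22150
NNT = 1 / ARR = 1 / 0.22150 = 4.515 → round up → 5

5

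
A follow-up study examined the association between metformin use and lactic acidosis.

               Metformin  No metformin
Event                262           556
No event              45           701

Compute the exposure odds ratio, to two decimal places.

Reading the table with exposure as columns: a = 262 (Metformin, case), b = 45 (Metformin, non-case), c = 556 (No metformin, case), d = 701.
OR = (a·d)/(b·c) = (262 × 701) / (45 × 556) = 183662 / 25020 = 7.34061
The odds of lactic acidosis are about 7.34 times as high in the metformin group.

7.34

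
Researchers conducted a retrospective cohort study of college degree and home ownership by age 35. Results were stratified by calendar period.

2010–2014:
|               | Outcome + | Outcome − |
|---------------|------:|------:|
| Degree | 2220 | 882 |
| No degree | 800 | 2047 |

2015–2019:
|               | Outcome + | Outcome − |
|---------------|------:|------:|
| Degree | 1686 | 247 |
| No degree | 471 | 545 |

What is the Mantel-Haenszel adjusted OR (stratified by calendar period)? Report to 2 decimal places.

OR_MH = Σ(aᵢdᵢ/nᵢ) / Σ(bᵢcᵢ/nᵢ), where nᵢ is the stratum total.
Stratum 1 (2010–2014): n = 5949; a·d/n = 2220·2047/5949 = 763.8830; b·c/n = 882·800/5949 = 118.6082
Stratum 2 (2015–2019): n = 2949; a·d/n = 1686·545/2949 = 311.5870; b·c/n = 247·471/2949 = 39.4496
OR_MH = (763.8830 + 311.5870) / (118.6082 + 39.4496) = 1075.4700 / 158.0578 = 6.80428

6.80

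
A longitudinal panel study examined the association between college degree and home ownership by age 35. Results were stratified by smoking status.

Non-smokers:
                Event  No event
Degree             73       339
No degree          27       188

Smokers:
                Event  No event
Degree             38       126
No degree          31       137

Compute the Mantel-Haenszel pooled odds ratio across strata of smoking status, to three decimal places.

1.425

OR_MH = Σ(aᵢdᵢ/nᵢ) / Σ(bᵢcᵢ/nᵢ), where nᵢ is the stratum total.
Stratum 1 (Non-smokers): n = 627; a·d/n = 73·188/627 = 21.8884; b·c/n = 339·27/627 = 14.5981
Stratum 2 (Smokers): n = 332; a·d/n = 38·137/332 = 15.6807; b·c/n = 126·31/332 = 11.7651
OR_MH = (21.8884 + 15.6807) / (14.5981 + 11.7651) = 37.5691 / 26.3631 = 1.42506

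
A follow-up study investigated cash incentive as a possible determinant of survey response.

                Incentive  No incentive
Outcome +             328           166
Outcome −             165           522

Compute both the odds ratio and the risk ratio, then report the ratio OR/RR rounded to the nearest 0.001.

2.267

Reading the table with exposure as columns: a = 328 (Incentive, case), b = 165 (Incentive, non-case), c = 166 (No incentive, case), d = 522.
OR = (328·522)/(165·166) = 171216/27390 = 6.25104
Risk in exposed = 328/493 = 0.66531; risk in unexposed = 166/688 = 0.24128; RR = 2.75745
OR/RR = 6.25104 / 2.75745 = 2.26697
The outcome is not rare, so the OR lies further from 1 than the RR.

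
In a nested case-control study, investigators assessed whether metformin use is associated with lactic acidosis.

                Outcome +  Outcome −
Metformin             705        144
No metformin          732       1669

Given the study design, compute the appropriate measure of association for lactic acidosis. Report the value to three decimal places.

Cells: a = 705, b = 144, c = 732, d = 1669.
This is a nested case-control study: participants were sampled on outcome status, so risks in the source population cannot be estimated directly — relative risk is not valid here. The odds ratio is the appropriate measure.
OR = (a·d)/(b·c) = (705 × 1669) / (144 × 732) = 1176645 / 105408 = 11.16277

11.163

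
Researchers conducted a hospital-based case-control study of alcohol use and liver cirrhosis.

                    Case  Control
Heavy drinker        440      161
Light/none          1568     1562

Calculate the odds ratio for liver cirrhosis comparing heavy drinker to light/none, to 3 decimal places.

2.722

Cells: a = 440, b = 161, c = 1568, d = 1562.
OR = (a·d)/(b·c) = (440 × 1562) / (161 × 1568) = 687280 / 252448 = 2.72246
The odds of liver cirrhosis are about 2.72 times as high in the heavy drinker group.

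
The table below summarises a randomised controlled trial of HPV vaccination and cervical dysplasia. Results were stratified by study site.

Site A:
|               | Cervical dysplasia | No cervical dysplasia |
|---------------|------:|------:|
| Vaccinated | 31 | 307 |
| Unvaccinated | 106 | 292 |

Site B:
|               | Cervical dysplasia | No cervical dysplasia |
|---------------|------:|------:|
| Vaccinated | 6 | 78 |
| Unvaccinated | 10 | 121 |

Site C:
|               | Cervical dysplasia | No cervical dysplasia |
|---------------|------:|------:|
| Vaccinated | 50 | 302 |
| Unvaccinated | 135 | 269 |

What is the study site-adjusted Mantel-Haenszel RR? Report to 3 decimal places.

0.408

RR_MH = Σ(aᵢ·n₀ᵢ/nᵢ) / Σ(cᵢ·n₁ᵢ/nᵢ), with n₁ᵢ = aᵢ+bᵢ (exposed), n₀ᵢ = cᵢ+dᵢ (unexposed), nᵢ = n₁ᵢ+n₀ᵢ.
Stratum 1 (Site A): n₁ = 338, n₀ = 398, n = 736; a·n₀/n = 31·398/736 = 16.7636; c·n₁/n = 106·338/736 = 48.6793
Stratum 2 (Site B): n₁ = 84, n₀ = 131, n = 215; a·n₀/n = 6·131/215 = 3.6558; c·n₁/n = 10·84/215 = 3.9070
Stratum 3 (Site C): n₁ = 352, n₀ = 404, n = 756; a·n₀/n = 50·404/756 = 26.7196; c·n₁/n = 135·352/756 = 62.8571
RR_MH = (16.7636 + 3.6558 + 26.7196) / (48.6793 + 3.9070 + 62.8571) = 47.1390 / 115.4435 = 0.40833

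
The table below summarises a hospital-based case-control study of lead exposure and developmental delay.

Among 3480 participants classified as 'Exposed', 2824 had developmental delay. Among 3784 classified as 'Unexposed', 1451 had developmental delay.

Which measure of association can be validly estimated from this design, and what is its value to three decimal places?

From the description: a = 2824, b = 656, c = 1451, d = 2333.
This is a hospital-based case-control study: participants were sampled on outcome status, so risks in the source population cannot be estimated directly — relative risk is not valid here. The odds ratio is the appropriate measure.
OR = (a·d)/(b·c) = (2824 × 2333) / (656 × 1451) = 6588392 / 951856 = 6.92163

6.922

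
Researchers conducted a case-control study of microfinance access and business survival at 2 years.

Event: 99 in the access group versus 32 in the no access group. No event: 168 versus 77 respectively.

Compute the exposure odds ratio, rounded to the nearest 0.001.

From the description: a = 99, b = 168, c = 32, d = 77.
OR = (a·d)/(b·c) = (99 × 77) / (168 × 32) = 7623 / 5376 = 1.41797
The odds of business survival at 2 years are about 1.42 times as high in the access group.

1.418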